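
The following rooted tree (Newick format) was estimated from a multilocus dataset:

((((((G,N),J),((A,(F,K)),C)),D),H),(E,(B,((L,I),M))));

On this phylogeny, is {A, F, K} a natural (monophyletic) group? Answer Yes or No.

Yes

The most recent common ancestor of these taxa subtends (A,(F,K)).
That clade has exactly 3 tips — every listed taxon and nothing else — so the group is monophyletic.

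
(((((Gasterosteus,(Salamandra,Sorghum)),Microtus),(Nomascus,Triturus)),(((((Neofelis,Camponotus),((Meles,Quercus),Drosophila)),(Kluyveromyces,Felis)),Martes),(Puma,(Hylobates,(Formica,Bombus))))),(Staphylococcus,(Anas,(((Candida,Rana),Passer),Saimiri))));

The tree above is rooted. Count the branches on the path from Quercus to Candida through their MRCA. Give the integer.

The MRCA of Quercus and Candida is the root of the tree.
From Quercus up to that node: 8 branches. From Candida up to the same node: 6 branches. Total: 8 + 6 = 14.

14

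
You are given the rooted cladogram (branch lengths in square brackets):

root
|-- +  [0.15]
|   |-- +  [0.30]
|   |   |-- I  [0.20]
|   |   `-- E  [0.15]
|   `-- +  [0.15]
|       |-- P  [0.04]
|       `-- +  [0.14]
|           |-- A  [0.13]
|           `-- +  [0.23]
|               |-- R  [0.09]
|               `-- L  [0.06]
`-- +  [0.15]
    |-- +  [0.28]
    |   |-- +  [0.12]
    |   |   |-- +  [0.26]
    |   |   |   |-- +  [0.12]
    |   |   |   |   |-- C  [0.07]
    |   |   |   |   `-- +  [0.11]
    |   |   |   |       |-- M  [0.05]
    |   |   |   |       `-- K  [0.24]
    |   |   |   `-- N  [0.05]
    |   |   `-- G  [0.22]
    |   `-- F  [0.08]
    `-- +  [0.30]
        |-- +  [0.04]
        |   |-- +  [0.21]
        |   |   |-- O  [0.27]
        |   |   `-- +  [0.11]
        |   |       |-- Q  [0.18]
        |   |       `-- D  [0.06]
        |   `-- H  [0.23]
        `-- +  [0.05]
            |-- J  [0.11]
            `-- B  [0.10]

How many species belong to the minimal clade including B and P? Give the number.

The MRCA of B and P is the root, so the clade is the entire tree.
That clade contains 18 terminal taxa: A, B, C, D, E, F, G, H, I, J, K, L, M, N, O, P, Q, R.

18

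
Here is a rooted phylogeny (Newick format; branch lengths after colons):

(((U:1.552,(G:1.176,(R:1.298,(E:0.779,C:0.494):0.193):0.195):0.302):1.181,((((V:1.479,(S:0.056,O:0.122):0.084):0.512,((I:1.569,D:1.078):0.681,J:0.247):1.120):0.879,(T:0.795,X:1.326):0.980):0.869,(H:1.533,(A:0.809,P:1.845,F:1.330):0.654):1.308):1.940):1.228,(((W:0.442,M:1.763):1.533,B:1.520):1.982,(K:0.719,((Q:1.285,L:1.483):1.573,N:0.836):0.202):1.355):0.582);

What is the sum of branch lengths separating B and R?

The path runs B → … → MRCA → … → R; the MRCA is the root of the tree.
Branch lengths along that path: 1.520 + 1.982 + 0.582 + 1.228 + 1.181 + 0.302 + 0.195 + 1.298 = 8.288.

8.288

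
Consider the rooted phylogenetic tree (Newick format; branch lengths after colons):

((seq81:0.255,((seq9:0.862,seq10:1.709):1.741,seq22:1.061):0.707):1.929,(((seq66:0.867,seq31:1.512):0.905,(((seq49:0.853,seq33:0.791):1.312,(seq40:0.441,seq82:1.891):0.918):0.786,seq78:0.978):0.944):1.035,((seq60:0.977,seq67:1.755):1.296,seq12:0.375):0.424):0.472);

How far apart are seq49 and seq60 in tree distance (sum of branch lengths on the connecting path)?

The path runs seq49 → … → MRCA → … → seq60; the MRCA is the node subtending (((seq66,seq31),(((seq49,seq33),(seq40,seq82)),seq78)),((seq60,seq67),seq12)).
Branch lengths along that path: 0.853 + 1.312 + 0.786 + 0.944 + 1.035 + 0.424 + 1.296 + 0.977 = 7.627.

7.627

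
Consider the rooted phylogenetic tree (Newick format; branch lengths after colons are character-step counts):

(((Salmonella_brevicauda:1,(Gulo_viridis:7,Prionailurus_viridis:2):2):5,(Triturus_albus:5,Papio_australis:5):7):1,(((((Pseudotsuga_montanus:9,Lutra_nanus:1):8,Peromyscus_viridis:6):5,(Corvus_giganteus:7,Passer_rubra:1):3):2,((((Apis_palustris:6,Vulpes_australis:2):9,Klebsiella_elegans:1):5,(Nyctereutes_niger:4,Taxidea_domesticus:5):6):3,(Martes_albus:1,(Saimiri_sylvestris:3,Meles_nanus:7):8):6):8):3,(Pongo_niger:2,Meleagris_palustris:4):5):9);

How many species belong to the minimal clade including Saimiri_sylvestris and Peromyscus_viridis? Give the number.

The MRCA of Saimiri_sylvestris and Peromyscus_viridis is the node subtending ((((Pseudotsuga_montanus,Lutra_nanus),Peromyscus_viridis),(Corvus_giganteus,Passer_rubra)),((((Apis_palustris,Vulpes_australis),Klebsiella_elegans),(Nyctereutes_niger,Taxidea_domesticus)),(Martes_albus,(Saimiri_sylvestris,Meles_nanus)))).
That clade contains 13 terminal taxa: Apis_palustris, Corvus_giganteus, Klebsiella_elegans, Lutra_nanus, Martes_albus, Meles_nanus, Nyctereutes_niger, Passer_rubra, Peromyscus_viridis, Pseudotsuga_montanus, Saimiri_sylvestris, Taxidea_domesticus, Vulpes_australis.

13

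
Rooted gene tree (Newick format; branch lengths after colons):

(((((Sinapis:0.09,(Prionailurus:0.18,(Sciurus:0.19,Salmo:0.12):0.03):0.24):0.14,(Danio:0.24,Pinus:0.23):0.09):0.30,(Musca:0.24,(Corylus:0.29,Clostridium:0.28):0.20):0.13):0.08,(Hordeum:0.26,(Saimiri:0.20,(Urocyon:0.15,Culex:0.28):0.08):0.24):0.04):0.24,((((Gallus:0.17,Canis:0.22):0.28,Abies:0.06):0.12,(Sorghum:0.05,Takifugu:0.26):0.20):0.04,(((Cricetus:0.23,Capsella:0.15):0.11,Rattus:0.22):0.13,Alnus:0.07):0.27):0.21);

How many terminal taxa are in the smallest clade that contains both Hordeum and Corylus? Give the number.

13

The MRCA of Hordeum and Corylus is the node subtending ((((Sinapis,(Prionailurus,(Sciurus,Salmo))),(Danio,Pinus)),(Musca,(Corylus,Clostridium))),(Hordeum,(Saimiri,(Urocyon,Culex)))).
That clade contains 13 terminal taxa: Clostridium, Corylus, Culex, Danio, Hordeum, Musca, Pinus, Prionailurus, Saimiri, Salmo, Sciurus, Sinapis, Urocyon.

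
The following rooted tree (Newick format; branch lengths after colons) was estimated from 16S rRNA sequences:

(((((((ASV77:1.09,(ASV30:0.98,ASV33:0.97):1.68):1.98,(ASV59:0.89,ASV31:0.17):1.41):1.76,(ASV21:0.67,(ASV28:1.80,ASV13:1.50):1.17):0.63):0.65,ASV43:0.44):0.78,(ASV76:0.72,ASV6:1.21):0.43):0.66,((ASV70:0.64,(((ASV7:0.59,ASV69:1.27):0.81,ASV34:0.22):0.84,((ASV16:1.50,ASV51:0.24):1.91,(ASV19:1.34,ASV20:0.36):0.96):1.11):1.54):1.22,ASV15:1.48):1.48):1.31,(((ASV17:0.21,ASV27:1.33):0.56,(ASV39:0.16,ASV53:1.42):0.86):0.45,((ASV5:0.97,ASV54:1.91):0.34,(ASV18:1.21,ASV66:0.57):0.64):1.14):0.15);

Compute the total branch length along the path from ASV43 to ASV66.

The path runs ASV43 → … → MRCA → … → ASV66; the MRCA is the root of the tree.
Branch lengths along that path: 0.44 + 0.78 + 0.66 + 1.31 + 0.15 + 1.14 + 0.64 + 0.57 = 5.69.

5.69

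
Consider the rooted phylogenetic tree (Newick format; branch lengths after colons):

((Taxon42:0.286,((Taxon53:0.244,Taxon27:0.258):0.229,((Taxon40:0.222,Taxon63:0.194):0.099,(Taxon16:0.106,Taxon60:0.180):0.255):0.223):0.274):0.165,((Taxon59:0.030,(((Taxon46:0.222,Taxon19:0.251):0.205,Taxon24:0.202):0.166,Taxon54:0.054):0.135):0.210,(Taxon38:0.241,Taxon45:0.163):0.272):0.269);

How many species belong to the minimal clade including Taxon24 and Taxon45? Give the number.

The MRCA of Taxon24 and Taxon45 is the node subtending ((Taxon59,(((Taxon46,Taxon19),Taxon24),Taxon54)),(Taxon38,Taxon45)).
That clade contains 7 terminal taxa: Taxon19, Taxon24, Taxon38, Taxon45, Taxon46, Taxon54, Taxon59.

7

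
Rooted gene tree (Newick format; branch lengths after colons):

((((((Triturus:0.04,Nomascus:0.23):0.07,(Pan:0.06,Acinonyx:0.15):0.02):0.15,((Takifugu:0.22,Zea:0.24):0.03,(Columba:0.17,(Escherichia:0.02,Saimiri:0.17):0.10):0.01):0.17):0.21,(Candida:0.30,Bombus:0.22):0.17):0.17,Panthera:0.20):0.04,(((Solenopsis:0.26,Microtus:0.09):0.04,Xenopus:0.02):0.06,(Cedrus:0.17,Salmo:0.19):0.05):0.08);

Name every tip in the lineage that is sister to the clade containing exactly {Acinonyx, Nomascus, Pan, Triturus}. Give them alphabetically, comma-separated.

Columba, Escherichia, Saimiri, Takifugu, Zea

The clade containing exactly {Acinonyx, Nomascus, Pan, Triturus} attaches to the tree at the node subtending (((Triturus,Nomascus),(Pan,Acinonyx)),((Takifugu,Zea),(Columba,(Escherichia,Saimiri)))).
The other lineage descending from that same node — the sister group — is ((Takifugu,Zea),(Columba,(Escherichia,Saimiri))); its 5 tips in alphabetical order are the answer.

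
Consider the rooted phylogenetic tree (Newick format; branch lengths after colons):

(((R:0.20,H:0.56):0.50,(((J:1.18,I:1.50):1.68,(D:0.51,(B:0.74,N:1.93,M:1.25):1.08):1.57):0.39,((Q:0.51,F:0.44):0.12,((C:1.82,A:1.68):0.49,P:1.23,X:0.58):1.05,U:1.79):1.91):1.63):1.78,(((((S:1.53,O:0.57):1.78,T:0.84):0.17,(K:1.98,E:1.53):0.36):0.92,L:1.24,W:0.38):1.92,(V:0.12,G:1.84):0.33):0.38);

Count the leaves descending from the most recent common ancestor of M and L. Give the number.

24

The MRCA of M and L is the root, so the clade is the entire tree.
That clade contains 24 terminal taxa: A, B, C, D, E, F, G, H, I, J, K, L, M, N, O, P, Q, R, S, T, U, V, W, X.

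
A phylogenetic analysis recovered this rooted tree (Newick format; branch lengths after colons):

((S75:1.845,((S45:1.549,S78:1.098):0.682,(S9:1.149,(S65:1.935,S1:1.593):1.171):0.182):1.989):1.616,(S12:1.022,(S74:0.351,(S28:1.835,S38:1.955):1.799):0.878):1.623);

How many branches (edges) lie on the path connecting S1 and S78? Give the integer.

The MRCA of S1 and S78 is the node subtending ((S45,S78),(S9,(S65,S1))).
From S1 up to that node: 3 branches. From S78 up to the same node: 2 branches. Total: 3 + 2 = 5.

5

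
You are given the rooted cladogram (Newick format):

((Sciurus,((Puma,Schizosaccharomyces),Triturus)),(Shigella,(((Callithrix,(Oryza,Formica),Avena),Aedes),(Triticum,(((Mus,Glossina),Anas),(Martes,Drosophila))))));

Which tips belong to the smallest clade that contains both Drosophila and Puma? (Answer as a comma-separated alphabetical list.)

Tracing Drosophila: it sits inside (Martes,Drosophila).
Tracing Puma: it sits inside (Puma,Schizosaccharomyces).
The smallest clade enclosing both is the whole tree (their MRCA is the root), so the answer is all 16 tips in alphabetical order.

Aedes, Anas, Avena, Callithrix, Drosophila, Formica, Glossina, Martes, Mus, Oryza, Puma, Schizosaccharomyces, Sciurus, Shigella, Triticum, Triturus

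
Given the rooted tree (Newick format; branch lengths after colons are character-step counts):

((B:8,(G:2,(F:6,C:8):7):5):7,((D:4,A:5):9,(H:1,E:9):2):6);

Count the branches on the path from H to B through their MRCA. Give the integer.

The MRCA of H and B is the root of the tree.
From H up to that node: 3 branches. From B up to the same node: 2 branches. Total: 3 + 2 = 5.

5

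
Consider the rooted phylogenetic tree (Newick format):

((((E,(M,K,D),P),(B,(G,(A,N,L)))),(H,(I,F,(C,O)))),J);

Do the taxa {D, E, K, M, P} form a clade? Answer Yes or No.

Yes

The most recent common ancestor of these taxa subtends (E,(M,K,D),P).
That clade has exactly 5 tips — every listed taxon and nothing else — so the group is monophyletic.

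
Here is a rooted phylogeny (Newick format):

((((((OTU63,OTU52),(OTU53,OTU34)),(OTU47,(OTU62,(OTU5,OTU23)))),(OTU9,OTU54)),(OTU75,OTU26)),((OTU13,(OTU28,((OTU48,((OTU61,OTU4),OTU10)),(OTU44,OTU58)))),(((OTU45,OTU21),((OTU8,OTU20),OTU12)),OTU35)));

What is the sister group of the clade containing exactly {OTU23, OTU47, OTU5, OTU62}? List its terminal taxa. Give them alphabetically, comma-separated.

The clade containing exactly {OTU23, OTU47, OTU5, OTU62} attaches to the tree at the node subtending (((OTU63,OTU52),(OTU53,OTU34)),(OTU47,(OTU62,(OTU5,OTU23)))).
The other lineage descending from that same node — the sister group — is ((OTU63,OTU52),(OTU53,OTU34)); its 4 tips in alphabetical order are the answer.

OTU34, OTU52, OTU53, OTU63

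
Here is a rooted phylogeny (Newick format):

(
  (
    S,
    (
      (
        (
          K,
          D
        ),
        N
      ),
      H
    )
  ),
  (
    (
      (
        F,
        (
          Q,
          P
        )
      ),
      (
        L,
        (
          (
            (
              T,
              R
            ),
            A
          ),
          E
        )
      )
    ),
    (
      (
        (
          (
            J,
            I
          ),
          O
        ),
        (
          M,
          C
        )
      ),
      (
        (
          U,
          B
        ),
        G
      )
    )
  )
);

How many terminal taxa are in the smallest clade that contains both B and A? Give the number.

16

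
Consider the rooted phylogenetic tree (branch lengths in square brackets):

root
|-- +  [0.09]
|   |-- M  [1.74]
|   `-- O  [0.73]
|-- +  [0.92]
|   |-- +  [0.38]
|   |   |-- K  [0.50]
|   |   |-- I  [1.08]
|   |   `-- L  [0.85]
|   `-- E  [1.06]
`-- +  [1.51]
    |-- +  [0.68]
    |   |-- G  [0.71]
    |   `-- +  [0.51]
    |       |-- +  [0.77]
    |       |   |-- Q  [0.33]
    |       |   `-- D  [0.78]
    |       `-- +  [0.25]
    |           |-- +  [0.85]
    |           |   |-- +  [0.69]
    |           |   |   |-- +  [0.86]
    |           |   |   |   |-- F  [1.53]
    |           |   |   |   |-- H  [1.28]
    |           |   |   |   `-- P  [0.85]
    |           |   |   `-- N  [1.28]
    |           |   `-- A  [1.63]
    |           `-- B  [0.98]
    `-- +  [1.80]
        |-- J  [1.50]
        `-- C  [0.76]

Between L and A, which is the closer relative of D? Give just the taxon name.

A

The MRCA of D and A subtends ((Q,D),((((F,H,P),N),A),B)) (8 taxa).
The MRCA of D and L is the root, subtending the entire tree (17 taxa).
The first is nested inside the second, so D shares a more recent common ancestor with A.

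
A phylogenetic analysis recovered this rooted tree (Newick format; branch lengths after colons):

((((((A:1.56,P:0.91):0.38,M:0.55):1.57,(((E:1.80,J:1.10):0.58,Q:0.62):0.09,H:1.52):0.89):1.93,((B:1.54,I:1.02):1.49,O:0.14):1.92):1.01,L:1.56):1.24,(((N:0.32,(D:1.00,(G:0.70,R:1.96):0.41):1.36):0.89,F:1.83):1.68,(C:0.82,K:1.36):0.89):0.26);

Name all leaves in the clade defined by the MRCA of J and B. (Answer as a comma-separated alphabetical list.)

Tracing J: it sits inside (E,J).
Tracing B: it sits inside (B,I).
The smallest clade enclosing both is ((((A,P),M),(((E,J),Q),H)),((B,I),O)); the answer is its 10 terminal taxa in alphabetical order.

A, B, E, H, I, J, M, O, P, Q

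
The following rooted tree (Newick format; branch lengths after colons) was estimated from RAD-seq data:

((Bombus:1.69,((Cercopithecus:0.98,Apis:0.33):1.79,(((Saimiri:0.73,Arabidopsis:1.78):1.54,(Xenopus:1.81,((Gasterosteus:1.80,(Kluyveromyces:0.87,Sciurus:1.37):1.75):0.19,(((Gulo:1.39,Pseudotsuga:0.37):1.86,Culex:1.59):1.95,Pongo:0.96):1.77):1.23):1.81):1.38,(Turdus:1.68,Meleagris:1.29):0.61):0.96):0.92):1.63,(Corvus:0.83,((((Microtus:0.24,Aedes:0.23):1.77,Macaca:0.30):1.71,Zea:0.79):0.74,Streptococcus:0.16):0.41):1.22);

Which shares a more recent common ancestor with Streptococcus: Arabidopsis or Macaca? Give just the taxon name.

Macaca

The MRCA of Streptococcus and Macaca subtends ((((Microtus,Aedes),Macaca),Zea),Streptococcus) (5 taxa).
The MRCA of Streptococcus and Arabidopsis is the root, subtending the entire tree (21 taxa).
The first is nested inside the second, so Streptococcus shares a more recent common ancestor with Macaca.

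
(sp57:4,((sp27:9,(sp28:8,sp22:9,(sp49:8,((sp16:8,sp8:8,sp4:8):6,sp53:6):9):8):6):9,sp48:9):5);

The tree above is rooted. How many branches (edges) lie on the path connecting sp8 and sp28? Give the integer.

The MRCA of sp8 and sp28 is the node subtending (sp28,sp22,(sp49,((sp16,sp8,sp4),sp53))).
From sp8 up to that node: 4 branches. From sp28 up to the same node: 1 branch. Total: 4 + 1 = 5.

5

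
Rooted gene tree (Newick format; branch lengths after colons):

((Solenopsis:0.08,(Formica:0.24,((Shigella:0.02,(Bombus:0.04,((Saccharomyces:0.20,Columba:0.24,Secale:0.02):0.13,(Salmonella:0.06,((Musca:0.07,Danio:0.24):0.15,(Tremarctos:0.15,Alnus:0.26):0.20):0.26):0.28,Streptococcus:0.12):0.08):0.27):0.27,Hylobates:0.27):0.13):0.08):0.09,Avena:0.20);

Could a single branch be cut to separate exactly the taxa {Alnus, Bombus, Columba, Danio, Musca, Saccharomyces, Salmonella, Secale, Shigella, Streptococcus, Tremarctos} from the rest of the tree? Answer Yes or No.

Yes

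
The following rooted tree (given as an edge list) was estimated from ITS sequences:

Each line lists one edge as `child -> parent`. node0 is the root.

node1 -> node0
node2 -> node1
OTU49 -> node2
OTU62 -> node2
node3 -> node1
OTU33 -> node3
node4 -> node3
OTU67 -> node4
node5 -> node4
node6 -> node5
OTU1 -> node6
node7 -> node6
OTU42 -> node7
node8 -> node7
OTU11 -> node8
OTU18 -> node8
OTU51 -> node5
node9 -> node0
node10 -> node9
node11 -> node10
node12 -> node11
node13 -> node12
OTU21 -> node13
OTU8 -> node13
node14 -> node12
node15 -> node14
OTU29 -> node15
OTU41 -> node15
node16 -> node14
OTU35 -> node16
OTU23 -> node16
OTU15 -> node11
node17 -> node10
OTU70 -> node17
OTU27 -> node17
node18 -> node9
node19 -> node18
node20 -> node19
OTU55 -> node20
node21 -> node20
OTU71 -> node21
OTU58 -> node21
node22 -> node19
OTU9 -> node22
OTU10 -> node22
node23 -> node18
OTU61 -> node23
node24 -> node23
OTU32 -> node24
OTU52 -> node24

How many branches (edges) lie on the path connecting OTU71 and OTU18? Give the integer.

14

The MRCA of OTU71 and OTU18 is the root of the tree.
From OTU71 up to that node: 6 branches. From OTU18 up to the same node: 8 branches. Total: 6 + 8 = 14.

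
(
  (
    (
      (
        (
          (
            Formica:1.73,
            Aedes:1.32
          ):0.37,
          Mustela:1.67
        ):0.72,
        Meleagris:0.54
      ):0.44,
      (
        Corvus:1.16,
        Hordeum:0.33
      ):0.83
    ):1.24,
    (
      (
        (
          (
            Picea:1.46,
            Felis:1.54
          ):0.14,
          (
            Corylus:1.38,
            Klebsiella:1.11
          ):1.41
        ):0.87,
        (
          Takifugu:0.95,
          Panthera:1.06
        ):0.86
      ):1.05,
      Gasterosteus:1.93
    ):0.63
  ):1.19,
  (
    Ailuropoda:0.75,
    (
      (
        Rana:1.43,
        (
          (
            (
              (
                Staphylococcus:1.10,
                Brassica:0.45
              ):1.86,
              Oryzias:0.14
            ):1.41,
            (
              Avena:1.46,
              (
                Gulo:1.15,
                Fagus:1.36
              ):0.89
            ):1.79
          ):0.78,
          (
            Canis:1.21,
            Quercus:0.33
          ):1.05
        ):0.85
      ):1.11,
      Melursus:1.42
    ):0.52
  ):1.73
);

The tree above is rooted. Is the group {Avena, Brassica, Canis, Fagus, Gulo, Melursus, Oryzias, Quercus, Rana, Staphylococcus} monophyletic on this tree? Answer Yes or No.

The most recent common ancestor of these taxa subtends ((Rana,((((Staphylococcus,Brassica),Oryzias),(Avena,(Gulo,Fagus))),(Canis,Quercus))),Melursus).
That clade has exactly 10 tips — every listed taxon and nothing else — so the group is monophyletic.

Yes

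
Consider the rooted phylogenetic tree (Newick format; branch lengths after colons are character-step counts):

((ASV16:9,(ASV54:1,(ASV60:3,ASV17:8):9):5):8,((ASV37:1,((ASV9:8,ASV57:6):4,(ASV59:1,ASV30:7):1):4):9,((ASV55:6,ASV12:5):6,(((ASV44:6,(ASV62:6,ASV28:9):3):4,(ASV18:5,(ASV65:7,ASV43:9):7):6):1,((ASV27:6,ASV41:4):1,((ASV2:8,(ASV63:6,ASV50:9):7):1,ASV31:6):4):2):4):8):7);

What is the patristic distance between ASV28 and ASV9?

54

The path runs ASV28 → … → MRCA → … → ASV9; the MRCA is the node subtending ((ASV37,((ASV9,ASV57),(ASV59,ASV30))),((ASV55,ASV12),(((ASV44,(ASV62,ASV28)),(ASV18,(ASV65,ASV43))),((ASV27,ASV41),((ASV2,(ASV63,ASV50)),ASV31))))).
Branch lengths along that path: 9 + 3 + 4 + 1 + 4 + 8 + 9 + 4 + 4 + 8 = 54.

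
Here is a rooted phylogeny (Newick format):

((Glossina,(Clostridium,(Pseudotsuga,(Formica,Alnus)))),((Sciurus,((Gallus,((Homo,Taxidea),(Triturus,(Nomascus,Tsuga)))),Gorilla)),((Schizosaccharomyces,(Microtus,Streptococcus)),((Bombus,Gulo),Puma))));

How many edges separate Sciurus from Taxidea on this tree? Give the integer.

6

The MRCA of Sciurus and Taxidea is the node subtending (Sciurus,((Gallus,((Homo,Taxidea),(Triturus,(Nomascus,Tsuga)))),Gorilla)).
From Sciurus up to that node: 1 branch. From Taxidea up to the same node: 5 branches. Total: 1 + 5 = 6.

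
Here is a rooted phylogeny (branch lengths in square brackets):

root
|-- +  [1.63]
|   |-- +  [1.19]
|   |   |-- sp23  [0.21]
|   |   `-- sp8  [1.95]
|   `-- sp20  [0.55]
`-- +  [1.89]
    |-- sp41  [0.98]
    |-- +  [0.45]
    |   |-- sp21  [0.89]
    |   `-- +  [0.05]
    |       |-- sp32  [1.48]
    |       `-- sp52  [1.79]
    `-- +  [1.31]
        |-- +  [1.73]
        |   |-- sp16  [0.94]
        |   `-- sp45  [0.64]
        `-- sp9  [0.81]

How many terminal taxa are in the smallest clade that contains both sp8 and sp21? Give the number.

The MRCA of sp8 and sp21 is the root, so the clade is the entire tree.
That clade contains 10 terminal taxa: sp16, sp20, sp21, sp23, sp32, sp41, sp45, sp52, sp8, sp9.

10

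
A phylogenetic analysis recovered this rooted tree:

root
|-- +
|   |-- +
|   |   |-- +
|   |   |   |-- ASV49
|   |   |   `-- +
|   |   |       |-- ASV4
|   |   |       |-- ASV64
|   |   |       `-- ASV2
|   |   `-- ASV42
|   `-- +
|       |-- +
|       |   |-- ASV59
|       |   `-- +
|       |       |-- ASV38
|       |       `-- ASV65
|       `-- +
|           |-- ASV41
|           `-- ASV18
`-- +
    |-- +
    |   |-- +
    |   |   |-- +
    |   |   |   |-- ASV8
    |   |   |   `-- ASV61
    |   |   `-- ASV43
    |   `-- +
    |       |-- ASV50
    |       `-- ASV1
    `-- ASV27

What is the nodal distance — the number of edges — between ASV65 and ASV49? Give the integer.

7

The MRCA of ASV65 and ASV49 is the node subtending (((ASV49,(ASV4,ASV64,ASV2)),ASV42),((ASV59,(ASV38,ASV65)),(ASV41,ASV18))).
From ASV65 up to that node: 4 branches. From ASV49 up to the same node: 3 branches. Total: 4 + 3 = 7.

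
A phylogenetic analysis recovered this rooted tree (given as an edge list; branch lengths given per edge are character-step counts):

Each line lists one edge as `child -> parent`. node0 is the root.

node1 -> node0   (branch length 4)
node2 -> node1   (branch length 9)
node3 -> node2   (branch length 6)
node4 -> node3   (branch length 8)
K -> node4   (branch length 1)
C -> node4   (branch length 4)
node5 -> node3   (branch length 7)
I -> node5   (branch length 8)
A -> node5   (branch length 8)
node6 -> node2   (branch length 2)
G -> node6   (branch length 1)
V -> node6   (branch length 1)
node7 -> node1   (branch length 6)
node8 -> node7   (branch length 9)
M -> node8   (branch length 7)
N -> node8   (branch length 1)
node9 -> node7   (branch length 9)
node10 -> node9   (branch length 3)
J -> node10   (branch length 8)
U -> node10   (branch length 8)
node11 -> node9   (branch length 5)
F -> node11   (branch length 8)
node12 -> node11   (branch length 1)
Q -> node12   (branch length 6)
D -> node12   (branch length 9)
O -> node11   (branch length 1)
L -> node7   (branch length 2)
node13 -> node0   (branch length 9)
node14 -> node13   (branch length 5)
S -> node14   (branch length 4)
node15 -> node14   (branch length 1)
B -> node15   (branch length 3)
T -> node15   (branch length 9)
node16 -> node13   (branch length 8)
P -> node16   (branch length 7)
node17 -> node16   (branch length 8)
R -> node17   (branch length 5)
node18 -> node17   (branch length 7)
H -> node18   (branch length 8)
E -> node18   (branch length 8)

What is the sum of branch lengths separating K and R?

58

The path runs K → … → MRCA → … → R; the MRCA is the root of the tree.
Branch lengths along that path: 1 + 8 + 6 + 9 + 4 + 9 + 8 + 8 + 5 = 58.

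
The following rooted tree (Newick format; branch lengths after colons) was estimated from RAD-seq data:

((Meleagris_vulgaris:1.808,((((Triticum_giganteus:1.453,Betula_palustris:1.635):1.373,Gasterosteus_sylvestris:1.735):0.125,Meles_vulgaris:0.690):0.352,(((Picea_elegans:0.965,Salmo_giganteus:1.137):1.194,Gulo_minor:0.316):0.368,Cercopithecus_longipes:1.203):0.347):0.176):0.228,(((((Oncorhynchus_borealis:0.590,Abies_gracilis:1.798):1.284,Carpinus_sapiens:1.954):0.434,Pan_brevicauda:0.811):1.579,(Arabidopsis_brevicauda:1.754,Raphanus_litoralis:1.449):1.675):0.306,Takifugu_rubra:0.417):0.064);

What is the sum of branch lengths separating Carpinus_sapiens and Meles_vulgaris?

The path runs Carpinus_sapiens → … → MRCA → … → Meles_vulgaris; the MRCA is the root of the tree.
Branch lengths along that path: 1.954 + 0.434 + 1.579 + 0.306 + 0.064 + 0.228 + 0.176 + 0.352 + 0.690 = 5.783.

5.783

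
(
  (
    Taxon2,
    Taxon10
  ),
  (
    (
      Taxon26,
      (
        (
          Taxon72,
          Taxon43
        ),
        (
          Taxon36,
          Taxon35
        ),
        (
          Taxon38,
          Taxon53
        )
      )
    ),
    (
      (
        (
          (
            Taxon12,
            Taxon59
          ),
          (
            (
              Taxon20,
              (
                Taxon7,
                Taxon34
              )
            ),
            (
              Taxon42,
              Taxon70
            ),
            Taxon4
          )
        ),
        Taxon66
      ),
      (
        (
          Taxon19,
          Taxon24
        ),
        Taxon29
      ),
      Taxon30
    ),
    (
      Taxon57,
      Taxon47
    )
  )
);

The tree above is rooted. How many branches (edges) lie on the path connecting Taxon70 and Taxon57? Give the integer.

The MRCA of Taxon70 and Taxon57 is the node subtending ((Taxon26,((Taxon72,Taxon43),(Taxon36,Taxon35),(Taxon38,Taxon53))),((((Taxon12,Taxon59),((Taxon20,(Taxon7,Taxon34)),(Taxon42,Taxon70),Taxon4)),Taxon66),((Taxon19,Taxon24),Taxon29),Taxon30),(Taxon57,Taxon47)).
From Taxon70 up to that node: 6 branches. From Taxon57 up to the same node: 2 branches. Total: 6 + 2 = 8.

8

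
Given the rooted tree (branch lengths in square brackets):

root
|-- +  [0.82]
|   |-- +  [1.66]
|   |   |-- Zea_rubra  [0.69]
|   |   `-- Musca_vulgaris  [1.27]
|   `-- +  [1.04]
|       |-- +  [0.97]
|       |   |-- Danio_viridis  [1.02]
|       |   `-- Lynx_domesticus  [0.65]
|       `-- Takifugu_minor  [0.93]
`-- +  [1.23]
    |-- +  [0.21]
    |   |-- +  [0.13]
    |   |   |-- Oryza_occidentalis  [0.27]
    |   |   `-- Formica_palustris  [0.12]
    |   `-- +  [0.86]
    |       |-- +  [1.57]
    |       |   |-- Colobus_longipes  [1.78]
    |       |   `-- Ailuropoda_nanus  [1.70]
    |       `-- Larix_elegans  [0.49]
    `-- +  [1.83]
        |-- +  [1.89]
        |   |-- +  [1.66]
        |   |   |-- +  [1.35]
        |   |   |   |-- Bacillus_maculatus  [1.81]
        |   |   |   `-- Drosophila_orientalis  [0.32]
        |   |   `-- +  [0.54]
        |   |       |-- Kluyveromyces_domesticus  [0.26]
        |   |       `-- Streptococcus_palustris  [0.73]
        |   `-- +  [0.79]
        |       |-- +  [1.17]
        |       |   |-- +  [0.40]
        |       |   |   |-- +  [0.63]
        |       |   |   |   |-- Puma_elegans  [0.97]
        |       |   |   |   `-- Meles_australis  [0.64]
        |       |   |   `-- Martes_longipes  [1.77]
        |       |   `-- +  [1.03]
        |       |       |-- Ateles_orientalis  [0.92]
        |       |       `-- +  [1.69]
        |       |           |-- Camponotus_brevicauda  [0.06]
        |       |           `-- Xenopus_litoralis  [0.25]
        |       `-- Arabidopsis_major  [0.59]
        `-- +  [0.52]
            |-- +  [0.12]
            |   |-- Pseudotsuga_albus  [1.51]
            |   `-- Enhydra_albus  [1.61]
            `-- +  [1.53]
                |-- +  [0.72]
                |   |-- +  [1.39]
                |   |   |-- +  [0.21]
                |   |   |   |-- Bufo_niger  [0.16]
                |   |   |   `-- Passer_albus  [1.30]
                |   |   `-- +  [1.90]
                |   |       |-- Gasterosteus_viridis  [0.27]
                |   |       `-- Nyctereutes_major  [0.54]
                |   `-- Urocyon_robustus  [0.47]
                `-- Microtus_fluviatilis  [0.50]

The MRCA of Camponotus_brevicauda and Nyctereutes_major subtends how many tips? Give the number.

19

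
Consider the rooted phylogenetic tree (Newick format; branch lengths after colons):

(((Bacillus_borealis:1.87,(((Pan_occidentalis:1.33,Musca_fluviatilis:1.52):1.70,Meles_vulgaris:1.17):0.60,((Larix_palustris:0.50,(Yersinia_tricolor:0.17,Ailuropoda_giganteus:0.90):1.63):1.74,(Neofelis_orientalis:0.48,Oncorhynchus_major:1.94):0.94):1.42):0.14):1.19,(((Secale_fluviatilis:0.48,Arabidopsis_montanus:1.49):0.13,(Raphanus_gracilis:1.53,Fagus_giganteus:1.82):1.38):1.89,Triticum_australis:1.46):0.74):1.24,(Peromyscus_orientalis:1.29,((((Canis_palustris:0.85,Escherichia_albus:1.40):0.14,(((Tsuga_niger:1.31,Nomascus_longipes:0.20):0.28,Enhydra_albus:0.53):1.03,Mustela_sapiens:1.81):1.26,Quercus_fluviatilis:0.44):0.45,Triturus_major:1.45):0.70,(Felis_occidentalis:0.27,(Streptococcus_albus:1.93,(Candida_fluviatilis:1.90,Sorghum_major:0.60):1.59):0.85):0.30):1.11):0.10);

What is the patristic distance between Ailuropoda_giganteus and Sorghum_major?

12.81

The path runs Ailuropoda_giganteus → … → MRCA → … → Sorghum_major; the MRCA is the root of the tree.
Branch lengths along that path: 0.90 + 1.63 + 1.74 + 1.42 + 0.14 + 1.19 + 1.24 + 0.10 + 1.11 + 0.30 + 0.85 + 1.59 + 0.60 = 12.81.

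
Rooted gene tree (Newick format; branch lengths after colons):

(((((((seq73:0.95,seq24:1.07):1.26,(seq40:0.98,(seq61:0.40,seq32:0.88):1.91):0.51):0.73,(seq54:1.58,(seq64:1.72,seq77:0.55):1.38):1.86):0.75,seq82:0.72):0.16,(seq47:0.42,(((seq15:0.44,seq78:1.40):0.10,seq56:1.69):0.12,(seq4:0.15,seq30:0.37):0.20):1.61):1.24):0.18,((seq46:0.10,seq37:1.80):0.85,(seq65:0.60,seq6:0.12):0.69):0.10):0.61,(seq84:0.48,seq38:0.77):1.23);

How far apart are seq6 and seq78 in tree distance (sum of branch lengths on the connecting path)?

The path runs seq6 → … → MRCA → … → seq78; the MRCA is the node subtending ((((((seq73,seq24),(seq40,(seq61,seq32))),(seq54,(seq64,seq77))),seq82),(seq47,(((seq15,seq78),seq56),(seq4,seq30)))),((seq46,seq37),(seq65,seq6))).
Branch lengths along that path: 0.12 + 0.69 + 0.10 + 0.18 + 1.24 + 1.61 + 0.12 + 0.10 + 1.40 = 5.56.

5.56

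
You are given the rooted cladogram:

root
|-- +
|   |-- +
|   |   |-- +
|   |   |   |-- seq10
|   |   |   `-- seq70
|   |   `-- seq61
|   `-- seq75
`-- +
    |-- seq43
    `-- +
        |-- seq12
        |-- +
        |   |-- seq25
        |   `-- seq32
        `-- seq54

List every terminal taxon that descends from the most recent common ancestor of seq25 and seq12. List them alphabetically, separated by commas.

seq12, seq25, seq32, seq54

Tracing seq25: it sits inside (seq25,seq32).
Tracing seq12: it sits inside (seq12,(seq25,seq32),seq54).
The smallest clade enclosing both is (seq12,(seq25,seq32),seq54); the answer is its 4 terminal taxa in alphabetical order.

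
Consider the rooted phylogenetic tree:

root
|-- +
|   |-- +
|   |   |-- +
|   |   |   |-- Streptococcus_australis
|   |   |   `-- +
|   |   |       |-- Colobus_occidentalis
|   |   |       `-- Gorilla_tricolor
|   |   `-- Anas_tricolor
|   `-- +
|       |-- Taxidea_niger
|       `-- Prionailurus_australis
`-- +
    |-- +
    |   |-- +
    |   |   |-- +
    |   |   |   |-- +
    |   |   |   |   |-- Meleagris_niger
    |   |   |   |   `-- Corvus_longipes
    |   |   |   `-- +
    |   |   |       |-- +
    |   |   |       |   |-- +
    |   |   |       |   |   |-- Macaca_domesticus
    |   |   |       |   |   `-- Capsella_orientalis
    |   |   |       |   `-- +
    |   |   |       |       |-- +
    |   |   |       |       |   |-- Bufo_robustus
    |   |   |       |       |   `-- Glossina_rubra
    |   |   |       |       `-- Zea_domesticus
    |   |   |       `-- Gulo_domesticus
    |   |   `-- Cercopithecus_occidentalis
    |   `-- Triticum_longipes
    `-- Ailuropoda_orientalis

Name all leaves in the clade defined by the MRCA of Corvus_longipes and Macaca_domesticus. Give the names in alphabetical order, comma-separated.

Tracing Corvus_longipes: it sits inside (Meleagris_niger,Corvus_longipes).
Tracing Macaca_domesticus: it sits inside (Macaca_domesticus,Capsella_orientalis).
The smallest clade enclosing both is ((Meleagris_niger,Corvus_longipes),(((Macaca_domesticus,Capsella_orientalis),((Bufo_robustus,Glossina_rubra),Zea_domesticus)),Gulo_domesticus)); the answer is its 8 terminal taxa in alphabetical order.

Bufo_robustus, Capsella_orientalis, Corvus_longipes, Glossina_rubra, Gulo_domesticus, Macaca_domesticus, Meleagris_niger, Zea_domesticus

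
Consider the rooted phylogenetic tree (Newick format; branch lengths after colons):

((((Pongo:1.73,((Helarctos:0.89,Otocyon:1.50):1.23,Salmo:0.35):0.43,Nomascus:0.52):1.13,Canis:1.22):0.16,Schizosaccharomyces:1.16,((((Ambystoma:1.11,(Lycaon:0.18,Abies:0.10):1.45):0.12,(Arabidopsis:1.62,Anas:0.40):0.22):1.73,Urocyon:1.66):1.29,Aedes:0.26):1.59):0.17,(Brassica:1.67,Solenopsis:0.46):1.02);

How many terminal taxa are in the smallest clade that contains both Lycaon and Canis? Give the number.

The MRCA of Lycaon and Canis is the node subtending (((Pongo,((Helarctos,Otocyon),Salmo),Nomascus),Canis),Schizosaccharomyces,((((Ambystoma,(Lycaon,Abies)),(Arabidopsis,Anas)),Urocyon),Aedes)).
That clade contains 14 terminal taxa: Abies, Aedes, Ambystoma, Anas, Arabidopsis, Canis, Helarctos, Lycaon, Nomascus, Otocyon, Pongo, Salmo, Schizosaccharomyces, Urocyon.

14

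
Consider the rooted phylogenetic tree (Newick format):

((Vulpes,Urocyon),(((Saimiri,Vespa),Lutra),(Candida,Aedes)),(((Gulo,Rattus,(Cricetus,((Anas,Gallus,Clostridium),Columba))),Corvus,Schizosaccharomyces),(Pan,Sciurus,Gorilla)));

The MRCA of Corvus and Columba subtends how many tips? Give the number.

The MRCA of Corvus and Columba is the node subtending ((Gulo,Rattus,(Cricetus,((Anas,Gallus,Clostridium),Columba))),Corvus,Schizosaccharomyces).
That clade contains 9 terminal taxa: Anas, Clostridium, Columba, Corvus, Cricetus, Gallus, Gulo, Rattus, Schizosaccharomyces.

9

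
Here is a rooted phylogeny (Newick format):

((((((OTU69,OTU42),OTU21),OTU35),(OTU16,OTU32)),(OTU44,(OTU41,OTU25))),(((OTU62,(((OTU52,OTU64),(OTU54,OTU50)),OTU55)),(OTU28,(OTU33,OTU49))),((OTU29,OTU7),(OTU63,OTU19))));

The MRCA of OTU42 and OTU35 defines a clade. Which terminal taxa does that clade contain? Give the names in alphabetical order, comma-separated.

Tracing OTU42: it sits inside (OTU69,OTU42).
Tracing OTU35: it sits inside (((OTU69,OTU42),OTU21),OTU35).
The smallest clade enclosing both is (((OTU69,OTU42),OTU21),OTU35); the answer is its 4 terminal taxa in alphabetical order.

OTU21, OTU35, OTU42, OTU69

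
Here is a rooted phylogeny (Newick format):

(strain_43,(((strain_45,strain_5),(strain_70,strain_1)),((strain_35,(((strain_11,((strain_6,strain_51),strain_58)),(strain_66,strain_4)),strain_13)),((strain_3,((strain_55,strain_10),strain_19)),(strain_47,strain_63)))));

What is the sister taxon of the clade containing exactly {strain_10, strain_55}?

strain_19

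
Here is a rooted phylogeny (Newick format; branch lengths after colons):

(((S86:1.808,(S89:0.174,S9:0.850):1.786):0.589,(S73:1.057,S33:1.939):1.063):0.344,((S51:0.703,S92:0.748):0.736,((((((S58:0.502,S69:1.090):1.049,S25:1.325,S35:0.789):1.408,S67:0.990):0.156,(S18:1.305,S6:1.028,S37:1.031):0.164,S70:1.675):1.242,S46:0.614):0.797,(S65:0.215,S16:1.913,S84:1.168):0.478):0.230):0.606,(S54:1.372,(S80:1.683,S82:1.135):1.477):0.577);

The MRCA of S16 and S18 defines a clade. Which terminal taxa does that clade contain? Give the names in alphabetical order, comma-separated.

S16, S18, S25, S35, S37, S46, S58, S6, S65, S67, S69, S70, S84

Tracing S16: it sits inside (S65,S16,S84).
Tracing S18: it sits inside (S18,S6,S37).
The smallest clade enclosing both is ((((((S58,S69),S25,S35),S67),(S18,S6,S37),S70),S46),(S65,S16,S84)); the answer is its 13 terminal taxa in alphabetical order.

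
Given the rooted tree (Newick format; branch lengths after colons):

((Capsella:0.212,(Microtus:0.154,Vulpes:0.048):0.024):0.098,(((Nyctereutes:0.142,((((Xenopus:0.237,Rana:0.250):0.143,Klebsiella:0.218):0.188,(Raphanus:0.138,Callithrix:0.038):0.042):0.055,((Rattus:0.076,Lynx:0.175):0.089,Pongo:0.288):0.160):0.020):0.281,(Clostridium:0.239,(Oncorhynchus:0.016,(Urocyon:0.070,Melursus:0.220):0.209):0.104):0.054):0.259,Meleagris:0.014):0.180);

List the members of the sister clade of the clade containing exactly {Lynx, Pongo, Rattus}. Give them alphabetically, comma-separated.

Callithrix, Klebsiella, Rana, Raphanus, Xenopus

The clade containing exactly {Lynx, Pongo, Rattus} attaches to the tree at the node subtending ((((Xenopus,Rana),Klebsiella),(Raphanus,Callithrix)),((Rattus,Lynx),Pongo)).
The other lineage descending from that same node — the sister group — is (((Xenopus,Rana),Klebsiella),(Raphanus,Callithrix)); its 5 tips in alphabetical order are the answer.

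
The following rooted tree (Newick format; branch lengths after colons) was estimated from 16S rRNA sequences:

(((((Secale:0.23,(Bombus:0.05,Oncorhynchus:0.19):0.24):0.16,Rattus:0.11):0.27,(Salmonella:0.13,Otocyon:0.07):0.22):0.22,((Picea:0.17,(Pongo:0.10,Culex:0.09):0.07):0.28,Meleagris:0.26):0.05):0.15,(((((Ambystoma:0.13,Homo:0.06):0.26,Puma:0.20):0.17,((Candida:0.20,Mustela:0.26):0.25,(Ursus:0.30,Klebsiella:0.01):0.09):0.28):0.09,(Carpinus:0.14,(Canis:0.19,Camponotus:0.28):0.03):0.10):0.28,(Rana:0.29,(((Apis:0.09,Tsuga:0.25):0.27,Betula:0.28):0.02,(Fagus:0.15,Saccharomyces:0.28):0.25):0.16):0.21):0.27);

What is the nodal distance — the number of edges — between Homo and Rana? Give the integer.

The MRCA of Homo and Rana is the node subtending (((((Ambystoma,Homo),Puma),((Candida,Mustela),(Ursus,Klebsiella))),(Carpinus,(Canis,Camponotus))),(Rana,(((Apis,Tsuga),Betula),(Fagus,Saccharomyces)))).
From Homo up to that node: 5 branches. From Rana up to the same node: 2 branches. Total: 5 + 2 = 7.

7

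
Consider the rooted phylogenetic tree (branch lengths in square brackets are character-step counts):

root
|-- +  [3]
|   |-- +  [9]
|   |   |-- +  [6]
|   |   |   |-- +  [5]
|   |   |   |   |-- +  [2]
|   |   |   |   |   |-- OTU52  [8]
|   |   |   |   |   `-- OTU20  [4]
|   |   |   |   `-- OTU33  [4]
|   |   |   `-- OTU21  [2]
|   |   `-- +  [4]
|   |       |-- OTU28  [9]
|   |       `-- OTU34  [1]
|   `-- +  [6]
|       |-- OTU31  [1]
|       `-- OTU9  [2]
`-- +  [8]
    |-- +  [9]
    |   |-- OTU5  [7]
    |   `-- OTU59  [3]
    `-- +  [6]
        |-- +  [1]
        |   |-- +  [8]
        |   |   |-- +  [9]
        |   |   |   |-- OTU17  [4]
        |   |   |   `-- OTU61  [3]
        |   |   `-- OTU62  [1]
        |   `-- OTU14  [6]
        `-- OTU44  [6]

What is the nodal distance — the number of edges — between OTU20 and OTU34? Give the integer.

6

The MRCA of OTU20 and OTU34 is the node subtending ((((OTU52,OTU20),OTU33),OTU21),(OTU28,OTU34)).
From OTU20 up to that node: 4 branches. From OTU34 up to the same node: 2 branches. Total: 4 + 2 = 6.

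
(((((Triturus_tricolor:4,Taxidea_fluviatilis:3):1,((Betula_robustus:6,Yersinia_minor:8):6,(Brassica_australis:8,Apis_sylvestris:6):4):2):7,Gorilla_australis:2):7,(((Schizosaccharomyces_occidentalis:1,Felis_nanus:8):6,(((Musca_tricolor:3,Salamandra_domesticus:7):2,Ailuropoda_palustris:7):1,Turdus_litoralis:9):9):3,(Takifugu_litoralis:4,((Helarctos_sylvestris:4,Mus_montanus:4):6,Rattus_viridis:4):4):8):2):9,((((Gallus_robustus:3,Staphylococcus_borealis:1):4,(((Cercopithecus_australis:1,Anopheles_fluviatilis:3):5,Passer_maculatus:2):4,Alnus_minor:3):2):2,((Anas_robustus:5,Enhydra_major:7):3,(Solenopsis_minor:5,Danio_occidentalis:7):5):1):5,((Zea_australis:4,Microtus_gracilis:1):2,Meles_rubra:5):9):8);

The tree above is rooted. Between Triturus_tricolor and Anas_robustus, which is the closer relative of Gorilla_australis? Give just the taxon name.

The MRCA of Gorilla_australis and Triturus_tricolor subtends (((Triturus_tricolor,Taxidea_fluviatilis),((Betula_robustus,Yersinia_minor),(Brassica_australis,Apis_sylvestris))),Gorilla_australis) (7 taxa).
The MRCA of Gorilla_australis and Anas_robustus is the root, subtending the entire tree (30 taxa).
The first is nested inside the second, so Gorilla_australis shares a more recent common ancestor with Triturus_tricolor.

Triturus_tricolor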